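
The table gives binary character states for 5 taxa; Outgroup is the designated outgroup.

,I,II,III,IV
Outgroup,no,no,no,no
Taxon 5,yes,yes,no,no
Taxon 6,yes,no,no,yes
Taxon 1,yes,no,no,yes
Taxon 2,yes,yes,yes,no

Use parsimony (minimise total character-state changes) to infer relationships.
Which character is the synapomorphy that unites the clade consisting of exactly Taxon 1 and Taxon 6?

The outgroup has state 'no' for every character, so 'yes' is the derived state throughout.
All ingroup taxa share the derived state 'yes' for I; it defines the ingroup but does not resolve relationships within it.
II: derived state 'yes' in Taxon 2 and Taxon 5 only — synapomorphy for {Taxon 2, Taxon 5}.
III (derived state 'yes') is unique to Taxon 2 (autapomorphy; uninformative for grouping).
Only Taxon 1 and Taxon 6 show the derived state 'yes' for IV, supporting them as a clade.
Most parsimonious ingroup topology: ((Taxon 5,Taxon 2),(Taxon 6,Taxon 1)).
The clade {Taxon 1, Taxon 6} is supported by IV: its derived state 'yes' occurs in exactly those taxa and in no other taxon (including the outgroup).

IV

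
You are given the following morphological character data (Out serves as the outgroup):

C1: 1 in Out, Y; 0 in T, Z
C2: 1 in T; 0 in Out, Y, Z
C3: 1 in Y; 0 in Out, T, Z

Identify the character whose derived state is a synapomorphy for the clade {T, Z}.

Character polarity is set by the outgroup: the derived state is whichever differs from the outgroup's state, so for C1 the derived state is '0', and for the remaining characters it is '1'.
C1 (derived state '0') is shared by T and Z — a synapomorphy uniting that clade.
C2 (derived state '1') is unique to T (autapomorphy; uninformative for grouping).
C3 (derived state '1') is unique to Y (autapomorphy; uninformative for grouping).
Most parsimonious ingroup topology: ((T,Z),Y).
The clade {T, Z} is supported by C1: its derived state '0' occurs in exactly those taxa and in no other taxon (including the outgroup).

C1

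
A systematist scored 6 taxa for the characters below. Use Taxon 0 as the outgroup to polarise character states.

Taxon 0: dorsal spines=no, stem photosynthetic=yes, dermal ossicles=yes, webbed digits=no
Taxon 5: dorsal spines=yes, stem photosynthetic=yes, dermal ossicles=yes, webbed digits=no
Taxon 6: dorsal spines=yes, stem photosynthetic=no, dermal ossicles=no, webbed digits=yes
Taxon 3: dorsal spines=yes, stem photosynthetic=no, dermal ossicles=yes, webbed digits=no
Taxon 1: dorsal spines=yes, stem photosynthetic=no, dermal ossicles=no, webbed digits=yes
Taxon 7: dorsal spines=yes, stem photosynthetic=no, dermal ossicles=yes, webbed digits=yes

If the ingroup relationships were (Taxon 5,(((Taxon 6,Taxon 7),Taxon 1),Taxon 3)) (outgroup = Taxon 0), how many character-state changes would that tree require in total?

5

Map each character onto (Taxon 5,(((Taxon 6,Taxon 7),Taxon 1),Taxon 3)) (rooted by Taxon 0) and count the minimum state changes it requires (Fitch parsimony):
dorsal spines: 1; stem photosynthetic: 1; dermal ossicles: 2; webbed digits: 1.
Total tree length = 5.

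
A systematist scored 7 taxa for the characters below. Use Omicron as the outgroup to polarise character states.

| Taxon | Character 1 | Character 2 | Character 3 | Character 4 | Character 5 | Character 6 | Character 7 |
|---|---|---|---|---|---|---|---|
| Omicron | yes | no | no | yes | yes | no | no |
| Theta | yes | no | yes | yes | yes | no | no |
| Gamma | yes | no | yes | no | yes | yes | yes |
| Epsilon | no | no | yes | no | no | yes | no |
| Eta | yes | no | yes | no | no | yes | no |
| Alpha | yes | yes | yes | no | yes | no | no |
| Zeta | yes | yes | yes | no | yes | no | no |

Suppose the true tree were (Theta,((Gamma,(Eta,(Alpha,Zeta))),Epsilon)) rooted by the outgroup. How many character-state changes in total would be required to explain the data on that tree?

9

Map each character onto (Theta,((Gamma,(Eta,(Alpha,Zeta))),Epsilon)) (rooted by Omicron) and count the minimum state changes it requires (Fitch parsimony):
Character 1: 1; Character 2: 1; Character 3: 1; Character 4: 1; Character 5: 2; Character 6: 2; Character 7: 1.
Total tree length = 9.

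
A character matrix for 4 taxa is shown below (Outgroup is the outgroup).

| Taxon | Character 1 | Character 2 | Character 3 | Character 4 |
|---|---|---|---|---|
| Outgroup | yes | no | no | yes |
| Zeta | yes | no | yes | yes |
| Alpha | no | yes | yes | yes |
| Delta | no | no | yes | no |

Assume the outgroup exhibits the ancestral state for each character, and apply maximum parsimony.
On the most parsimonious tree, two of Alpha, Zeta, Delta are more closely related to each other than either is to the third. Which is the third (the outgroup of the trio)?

Zeta

Character polarity is set by the outgroup: the derived state is whichever differs from the outgroup's state, so for Character 1, Character 4 the derived state is 'no', and for the remaining characters it is 'yes'.
Character 1: derived state 'no' in Alpha and Delta only — synapomorphy for {Alpha, Delta}.
Character 2 (derived state 'yes') is unique to Alpha (autapomorphy; uninformative for grouping).
Character 3 (derived state 'yes') is shared by all ingroup taxa — unites the whole ingroup.
Character 4 (derived state 'no') is unique to Delta (autapomorphy; uninformative for grouping).
Most parsimonious ingroup topology: (Zeta,(Alpha,Delta)).
Delta and Alpha share a more recent common ancestor with each other than either does with Zeta, so Zeta is the least closely related of the three.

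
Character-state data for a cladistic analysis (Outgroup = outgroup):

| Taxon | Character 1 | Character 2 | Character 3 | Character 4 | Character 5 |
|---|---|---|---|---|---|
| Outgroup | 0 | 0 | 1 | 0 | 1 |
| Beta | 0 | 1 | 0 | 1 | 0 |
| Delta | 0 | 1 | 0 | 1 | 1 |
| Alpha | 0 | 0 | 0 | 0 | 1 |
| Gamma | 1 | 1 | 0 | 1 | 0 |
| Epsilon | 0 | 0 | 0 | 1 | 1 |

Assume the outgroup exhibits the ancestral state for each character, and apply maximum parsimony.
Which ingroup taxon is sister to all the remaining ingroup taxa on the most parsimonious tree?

Alpha

Character polarity is set by the outgroup: the derived state is whichever differs from the outgroup's state, so for Character 3, Character 5 the derived state is '0', and for the remaining characters it is '1'.
Character 1 (derived state '1') is unique to Gamma (autapomorphy; uninformative for grouping).
Character 2: derived state '1' in Beta, Delta, and Gamma only — synapomorphy for {Beta, Delta, Gamma}.
Character 3 (derived state '0') is shared by all ingroup taxa — unites the whole ingroup.
Character 4 (derived state '1') is shared by Beta, Delta, Epsilon, and Gamma — a synapomorphy uniting that clade.
Only Beta and Gamma show the derived state '0' for Character 5, supporting them as a clade.
Most parsimonious ingroup topology: ((((Beta,Gamma),Delta),Epsilon),Alpha).
Alpha is sister to the clade containing all other ingroup taxa, so it is the earliest-diverging (most basal) ingroup lineage.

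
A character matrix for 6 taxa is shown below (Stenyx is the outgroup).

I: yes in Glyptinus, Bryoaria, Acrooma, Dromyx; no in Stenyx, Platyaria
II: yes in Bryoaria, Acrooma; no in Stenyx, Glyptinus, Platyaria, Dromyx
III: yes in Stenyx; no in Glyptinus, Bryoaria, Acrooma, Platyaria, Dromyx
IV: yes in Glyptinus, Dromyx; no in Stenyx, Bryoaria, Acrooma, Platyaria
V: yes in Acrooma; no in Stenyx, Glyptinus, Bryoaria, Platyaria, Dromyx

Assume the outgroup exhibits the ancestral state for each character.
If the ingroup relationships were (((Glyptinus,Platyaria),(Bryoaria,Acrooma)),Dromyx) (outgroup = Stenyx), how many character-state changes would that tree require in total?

7

Map each character onto (((Glyptinus,Platyaria),(Bryoaria,Acrooma)),Dromyx) (rooted by Stenyx) and count the minimum state changes it requires (Fitch parsimony):
I: 2; II: 1; III: 1; IV: 2; V: 1.
Total tree length = 7.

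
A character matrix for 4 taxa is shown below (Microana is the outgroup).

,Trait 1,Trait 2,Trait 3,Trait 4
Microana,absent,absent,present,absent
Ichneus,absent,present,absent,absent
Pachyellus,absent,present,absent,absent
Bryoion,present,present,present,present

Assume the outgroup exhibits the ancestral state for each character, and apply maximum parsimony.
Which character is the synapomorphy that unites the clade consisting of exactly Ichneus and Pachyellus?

Trait 3

Character polarity is set by the outgroup: the derived state is whichever differs from the outgroup's state, so for Trait 3 the derived state is 'absent', and for the remaining characters it is 'present'.
Trait 1: derived state 'present' in Bryoion only — an autapomorphy, so it tells us nothing about relationships among taxa.
All ingroup taxa share the derived state 'present' for Trait 2; it defines the ingroup but does not resolve relationships within it.
Trait 3: derived state 'absent' in Ichneus and Pachyellus only — synapomorphy for {Ichneus, Pachyellus}.
Trait 4: derived state 'present' in Bryoion only — an autapomorphy, so it tells us nothing about relationships among taxa.
Most parsimonious ingroup topology: ((Ichneus,Pachyellus),Bryoion).
The clade {Ichneus, Pachyellus} is supported by Trait 3: its derived state 'absent' occurs in exactly those taxa and in no other taxon (including the outgroup).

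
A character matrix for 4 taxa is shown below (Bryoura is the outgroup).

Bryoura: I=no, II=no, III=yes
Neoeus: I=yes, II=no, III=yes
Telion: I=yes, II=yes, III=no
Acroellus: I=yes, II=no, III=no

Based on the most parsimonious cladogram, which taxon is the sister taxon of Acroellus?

Telion

Character polarity is set by the outgroup: the derived state is whichever differs from the outgroup's state, so for III the derived state is 'no', and for the remaining characters it is 'yes'.
All ingroup taxa share the derived state 'yes' for I; it defines the ingroup but does not resolve relationships within it.
II (derived state 'yes') is unique to Telion (autapomorphy; uninformative for grouping).
III: derived state 'no' in Acroellus and Telion only — synapomorphy for {Acroellus, Telion}.
Most parsimonious ingroup topology: (Neoeus,(Telion,Acroellus)).
Acroellus and Telion form a cherry on this tree, so they are sister taxa.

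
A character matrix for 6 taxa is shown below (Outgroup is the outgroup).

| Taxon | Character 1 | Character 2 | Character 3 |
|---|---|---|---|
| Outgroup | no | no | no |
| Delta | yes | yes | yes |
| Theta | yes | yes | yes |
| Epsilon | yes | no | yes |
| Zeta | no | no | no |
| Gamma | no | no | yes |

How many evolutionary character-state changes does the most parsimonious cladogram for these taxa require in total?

3

The outgroup has state 'no' for every character, so 'yes' is the derived state throughout.
Character 1: derived state 'yes' in Delta, Epsilon, and Theta only — synapomorphy for {Delta, Epsilon, Theta}.
Character 2 (derived state 'yes') is shared by Delta and Theta — a synapomorphy uniting that clade.
Only Delta, Epsilon, Gamma, and Theta show the derived state 'yes' for Character 3, supporting them as a clade.
Most parsimonious ingroup topology: ((((Delta,Theta),Epsilon),Gamma),Zeta).
Changes per character on this tree: Character 1: 1; Character 2: 1; Character 3: 1.
Total = 3.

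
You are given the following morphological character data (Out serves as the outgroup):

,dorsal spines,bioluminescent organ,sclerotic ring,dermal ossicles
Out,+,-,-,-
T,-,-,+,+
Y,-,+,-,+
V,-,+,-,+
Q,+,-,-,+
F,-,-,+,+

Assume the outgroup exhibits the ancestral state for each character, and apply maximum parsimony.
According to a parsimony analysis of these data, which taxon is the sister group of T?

F

Character polarity is set by the outgroup: the derived state is whichever differs from the outgroup's state, so for dorsal spines the derived state is '-', and for the remaining characters it is '+'.
Only F, T, V, and Y show the derived state '-' for dorsal spines, supporting them as a clade.
bioluminescent organ: derived state '+' in V and Y only — synapomorphy for {V, Y}.
sclerotic ring: derived state '+' in F and T only — synapomorphy for {F, T}.
dermal ossicles (derived state '+') is shared by all ingroup taxa — unites the whole ingroup.
Most parsimonious ingroup topology: (((T,F),(Y,V)),Q).
T and F form a cherry on this tree, so they are sister taxa.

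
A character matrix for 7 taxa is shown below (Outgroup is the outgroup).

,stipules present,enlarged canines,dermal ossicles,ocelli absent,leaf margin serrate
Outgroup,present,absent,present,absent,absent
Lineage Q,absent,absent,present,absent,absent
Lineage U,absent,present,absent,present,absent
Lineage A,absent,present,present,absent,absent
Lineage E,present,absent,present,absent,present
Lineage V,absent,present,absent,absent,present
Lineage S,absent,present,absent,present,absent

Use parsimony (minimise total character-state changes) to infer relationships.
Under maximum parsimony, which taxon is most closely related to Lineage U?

Lineage S

Character polarity is set by the outgroup: the derived state is whichever differs from the outgroup's state, so for stipules present, dermal ossicles the derived state is 'absent', and for the remaining characters it is 'present'.
stipules present (derived state 'absent') is shared by Lineage A, Lineage Q, Lineage S, Lineage U, and Lineage V — a synapomorphy uniting that clade.
Only Lineage A, Lineage S, Lineage U, and Lineage V show the derived state 'present' for enlarged canines, supporting them as a clade.
dermal ossicles: derived state 'absent' in Lineage S, Lineage U, and Lineage V only — synapomorphy for {Lineage S, Lineage U, Lineage V}.
ocelli absent: derived state 'present' in Lineage S and Lineage U only — synapomorphy for {Lineage S, Lineage U}.
leaf margin serrate groups Lineage E and Lineage V, which is incompatible with the clades supported by the remaining characters; treating it as convergent (homoplasy) costs fewer steps than any alternative tree.
Most parsimonious ingroup topology: ((Lineage Q,(((Lineage U,Lineage S),Lineage V),Lineage A)),Lineage E).
Lineage U and Lineage S form a cherry on this tree, so they are sister taxa.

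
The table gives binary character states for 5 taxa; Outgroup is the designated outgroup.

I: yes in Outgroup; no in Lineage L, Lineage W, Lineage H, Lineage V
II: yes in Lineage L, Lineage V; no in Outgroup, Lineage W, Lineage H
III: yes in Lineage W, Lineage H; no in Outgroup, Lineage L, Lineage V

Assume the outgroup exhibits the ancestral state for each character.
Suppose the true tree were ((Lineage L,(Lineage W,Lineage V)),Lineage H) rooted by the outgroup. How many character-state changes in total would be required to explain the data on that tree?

Map each character onto ((Lineage L,(Lineage W,Lineage V)),Lineage H) (rooted by Outgroup) and count the minimum state changes it requires (Fitch parsimony):
I: 1; II: 2; III: 2.
Total tree length = 5.

5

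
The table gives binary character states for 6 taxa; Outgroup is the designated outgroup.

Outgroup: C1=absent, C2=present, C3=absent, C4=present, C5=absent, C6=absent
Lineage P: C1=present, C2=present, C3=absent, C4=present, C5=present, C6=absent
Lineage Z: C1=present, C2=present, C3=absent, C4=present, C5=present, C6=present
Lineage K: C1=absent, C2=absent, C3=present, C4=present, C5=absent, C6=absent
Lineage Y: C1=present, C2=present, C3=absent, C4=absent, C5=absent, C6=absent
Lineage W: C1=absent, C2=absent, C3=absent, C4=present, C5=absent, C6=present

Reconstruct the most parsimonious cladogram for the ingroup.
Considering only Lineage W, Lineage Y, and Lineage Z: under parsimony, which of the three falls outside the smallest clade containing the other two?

Character polarity is set by the outgroup: the derived state is whichever differs from the outgroup's state, so for C2, C4 the derived state is 'absent', and for the remaining characters it is 'present'.
C1: derived state 'present' in Lineage P, Lineage Y, and Lineage Z only — synapomorphy for {Lineage P, Lineage Y, Lineage Z}.
C2: derived state 'absent' in Lineage K and Lineage W only — synapomorphy for {Lineage K, Lineage W}.
C3 (derived state 'present') is unique to Lineage K (autapomorphy; uninformative for grouping).
C4 (derived state 'absent') is unique to Lineage Y (autapomorphy; uninformative for grouping).
Only Lineage P and Lineage Z show the derived state 'present' for C5, supporting them as a clade.
C6 groups Lineage W and Lineage Z, which is incompatible with the clades supported by the remaining characters; treating it as convergent (homoplasy) costs fewer steps than any alternative tree.
Most parsimonious ingroup topology: (((Lineage P,Lineage Z),Lineage Y),(Lineage K,Lineage W)).
Lineage Y and Lineage Z share a more recent common ancestor with each other than either does with Lineage W, so Lineage W is the least closely related of the three.

Lineage W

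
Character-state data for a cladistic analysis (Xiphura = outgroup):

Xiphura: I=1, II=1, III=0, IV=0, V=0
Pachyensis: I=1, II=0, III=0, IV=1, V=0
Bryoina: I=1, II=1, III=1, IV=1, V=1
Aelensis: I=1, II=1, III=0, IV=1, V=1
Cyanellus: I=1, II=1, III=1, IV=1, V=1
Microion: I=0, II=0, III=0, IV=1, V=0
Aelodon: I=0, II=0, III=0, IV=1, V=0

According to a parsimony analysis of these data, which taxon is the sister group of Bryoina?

Cyanellus

Character polarity is set by the outgroup: the derived state is whichever differs from the outgroup's state, so for I, II the derived state is '0', and for the remaining characters it is '1'.
Only Aelodon and Microion show the derived state '0' for I, supporting them as a clade.
II (derived state '0') is shared by Aelodon, Microion, and Pachyensis — a synapomorphy uniting that clade.
Only Bryoina and Cyanellus show the derived state '1' for III, supporting them as a clade.
All ingroup taxa share the derived state '1' for IV; it defines the ingroup but does not resolve relationships within it.
Only Aelensis, Bryoina, and Cyanellus show the derived state '1' for V, supporting them as a clade.
Most parsimonious ingroup topology: ((Pachyensis,(Microion,Aelodon)),((Bryoina,Cyanellus),Aelensis)).
Bryoina and Cyanellus form a cherry on this tree, so they are sister taxa.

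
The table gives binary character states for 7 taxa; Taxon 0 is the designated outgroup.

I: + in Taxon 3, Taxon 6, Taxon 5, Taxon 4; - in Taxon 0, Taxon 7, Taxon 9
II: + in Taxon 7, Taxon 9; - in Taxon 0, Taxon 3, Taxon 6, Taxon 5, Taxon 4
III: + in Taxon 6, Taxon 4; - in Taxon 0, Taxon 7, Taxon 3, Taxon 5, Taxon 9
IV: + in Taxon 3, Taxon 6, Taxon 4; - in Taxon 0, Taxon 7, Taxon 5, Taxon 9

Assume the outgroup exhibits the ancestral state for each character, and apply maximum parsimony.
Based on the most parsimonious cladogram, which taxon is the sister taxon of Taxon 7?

The outgroup has state '-' for every character, so '+' is the derived state throughout.
I (derived state '+') is shared by Taxon 3, Taxon 4, Taxon 5, and Taxon 6 — a synapomorphy uniting that clade.
Only Taxon 7 and Taxon 9 show the derived state '+' for II, supporting them as a clade.
Only Taxon 4 and Taxon 6 show the derived state '+' for III, supporting them as a clade.
IV (derived state '+') is shared by Taxon 3, Taxon 4, and Taxon 6 — a synapomorphy uniting that clade.
Most parsimonious ingroup topology: ((Taxon 7,Taxon 9),((Taxon 3,(Taxon 6,Taxon 4)),Taxon 5)).
Taxon 7 and Taxon 9 form a cherry on this tree, so they are sister taxa.

Taxon 9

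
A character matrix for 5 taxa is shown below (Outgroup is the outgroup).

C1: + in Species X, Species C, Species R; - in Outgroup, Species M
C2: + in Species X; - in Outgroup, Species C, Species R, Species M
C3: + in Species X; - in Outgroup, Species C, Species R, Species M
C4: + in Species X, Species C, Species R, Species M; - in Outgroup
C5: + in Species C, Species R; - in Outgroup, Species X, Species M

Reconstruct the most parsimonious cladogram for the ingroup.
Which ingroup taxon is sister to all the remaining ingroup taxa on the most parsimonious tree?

Species M

The outgroup has state '-' for every character, so '+' is the derived state throughout.
C1: derived state '+' in Species C, Species R, and Species X only — synapomorphy for {Species C, Species R, Species X}.
C2 (derived state '+') is unique to Species X (autapomorphy; uninformative for grouping).
C3 (derived state '+') is unique to Species X (autapomorphy; uninformative for grouping).
All ingroup taxa share the derived state '+' for C4; it defines the ingroup but does not resolve relationships within it.
C5: derived state '+' in Species C and Species R only — synapomorphy for {Species C, Species R}.
Most parsimonious ingroup topology: ((Species X,(Species C,Species R)),Species M).
Species M is sister to the clade containing all other ingroup taxa, so it is the earliest-diverging (most basal) ingroup lineage.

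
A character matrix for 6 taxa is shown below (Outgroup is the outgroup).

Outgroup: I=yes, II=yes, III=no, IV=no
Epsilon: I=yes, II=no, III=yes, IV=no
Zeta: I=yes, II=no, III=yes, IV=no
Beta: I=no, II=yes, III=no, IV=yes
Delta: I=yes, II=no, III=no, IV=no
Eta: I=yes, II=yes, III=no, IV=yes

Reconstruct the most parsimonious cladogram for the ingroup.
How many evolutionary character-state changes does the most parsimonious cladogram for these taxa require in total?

Character polarity is set by the outgroup: the derived state is whichever differs from the outgroup's state, so for I, II the derived state is 'no', and for the remaining characters it is 'yes'.
I (derived state 'no') is unique to Beta (autapomorphy; uninformative for grouping).
II: derived state 'no' in Delta, Epsilon, and Zeta only — synapomorphy for {Delta, Epsilon, Zeta}.
Only Epsilon and Zeta show the derived state 'yes' for III, supporting them as a clade.
IV: derived state 'yes' in Beta and Eta only — synapomorphy for {Beta, Eta}.
Most parsimonious ingroup topology: (((Epsilon,Zeta),Delta),(Beta,Eta)).
Changes per character on this tree: I: 1; II: 1; III: 1; IV: 1.
Total = 4.

4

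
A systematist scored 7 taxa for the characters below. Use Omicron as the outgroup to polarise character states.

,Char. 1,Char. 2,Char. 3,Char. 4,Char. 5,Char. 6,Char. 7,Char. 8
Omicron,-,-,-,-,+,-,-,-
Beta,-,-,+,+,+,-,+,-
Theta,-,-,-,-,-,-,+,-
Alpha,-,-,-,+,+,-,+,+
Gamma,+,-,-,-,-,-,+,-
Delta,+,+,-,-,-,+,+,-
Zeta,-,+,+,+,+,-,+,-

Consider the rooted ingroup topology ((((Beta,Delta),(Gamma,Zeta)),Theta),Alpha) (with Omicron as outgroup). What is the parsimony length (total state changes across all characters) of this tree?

15

Map each character onto ((((Beta,Delta),(Gamma,Zeta)),Theta),Alpha) (rooted by Omicron) and count the minimum state changes it requires (Fitch parsimony):
Char. 1: 2; Char. 2: 2; Char. 3: 2; Char. 4: 3; Char. 5: 3; Char. 6: 1; Char. 7: 1; Char. 8: 1.
Total tree length = 15.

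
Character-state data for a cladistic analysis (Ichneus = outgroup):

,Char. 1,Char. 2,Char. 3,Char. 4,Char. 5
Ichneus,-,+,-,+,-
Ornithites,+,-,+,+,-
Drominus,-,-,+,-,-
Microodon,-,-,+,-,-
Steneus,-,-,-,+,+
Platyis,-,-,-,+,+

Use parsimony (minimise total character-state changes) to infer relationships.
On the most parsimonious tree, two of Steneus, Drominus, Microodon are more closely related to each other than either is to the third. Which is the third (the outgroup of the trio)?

Character polarity is set by the outgroup: the derived state is whichever differs from the outgroup's state, so for Char. 2, Char. 4 the derived state is '-', and for the remaining characters it is '+'.
Char. 1: derived state '+' in Ornithites only — an autapomorphy, so it tells us nothing about relationships among taxa.
All ingroup taxa share the derived state '-' for Char. 2; it defines the ingroup but does not resolve relationships within it.
Char. 3: derived state '+' in Drominus, Microodon, and Ornithites only — synapomorphy for {Drominus, Microodon, Ornithites}.
Only Drominus and Microodon show the derived state '-' for Char. 4, supporting them as a clade.
Char. 5: derived state '+' in Platyis and Steneus only — synapomorphy for {Platyis, Steneus}.
Most parsimonious ingroup topology: ((Ornithites,(Drominus,Microodon)),(Steneus,Platyis)).
Drominus and Microodon share a more recent common ancestor with each other than either does with Steneus, so Steneus is the least closely related of the three.

Steneus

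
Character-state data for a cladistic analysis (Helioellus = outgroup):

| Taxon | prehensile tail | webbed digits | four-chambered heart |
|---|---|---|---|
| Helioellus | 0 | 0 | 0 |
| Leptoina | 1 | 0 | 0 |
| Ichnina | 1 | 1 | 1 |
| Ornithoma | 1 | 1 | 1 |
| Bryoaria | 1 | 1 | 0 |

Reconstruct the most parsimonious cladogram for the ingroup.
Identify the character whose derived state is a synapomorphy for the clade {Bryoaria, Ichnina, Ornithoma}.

webbed digits

The outgroup has state '0' for every character, so '1' is the derived state throughout.
All ingroup taxa share the derived state '1' for prehensile tail; it defines the ingroup but does not resolve relationships within it.
webbed digits: derived state '1' in Bryoaria, Ichnina, and Ornithoma only — synapomorphy for {Bryoaria, Ichnina, Ornithoma}.
four-chambered heart (derived state '1') is shared by Ichnina and Ornithoma — a synapomorphy uniting that clade.
Most parsimonious ingroup topology: (Leptoina,((Ichnina,Ornithoma),Bryoaria)).
The clade {Bryoaria, Ichnina, Ornithoma} is supported by webbed digits: its derived state '1' occurs in exactly those taxa and in no other taxon (including the outgroup).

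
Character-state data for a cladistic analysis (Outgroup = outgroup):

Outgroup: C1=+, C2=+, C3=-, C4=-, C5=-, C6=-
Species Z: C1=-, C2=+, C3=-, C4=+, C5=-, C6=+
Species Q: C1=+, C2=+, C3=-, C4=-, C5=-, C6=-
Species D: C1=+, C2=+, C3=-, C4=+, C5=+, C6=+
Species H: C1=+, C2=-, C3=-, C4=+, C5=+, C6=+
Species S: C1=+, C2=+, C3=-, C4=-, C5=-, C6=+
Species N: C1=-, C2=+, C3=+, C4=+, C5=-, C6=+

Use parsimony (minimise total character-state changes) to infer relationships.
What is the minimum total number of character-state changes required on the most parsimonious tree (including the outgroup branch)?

Character polarity is set by the outgroup: the derived state is whichever differs from the outgroup's state, so for C1, C2 the derived state is '-', and for the remaining characters it is '+'.
C1: derived state '-' in Species N and Species Z only — synapomorphy for {Species N, Species Z}.
C2: derived state '-' in Species H only — an autapomorphy, so it tells us nothing about relationships among taxa.
C3: derived state '+' in Species N only — an autapomorphy, so it tells us nothing about relationships among taxa.
C4 (derived state '+') is shared by Species D, Species H, Species N, and Species Z — a synapomorphy uniting that clade.
C5: derived state '+' in Species D and Species H only — synapomorphy for {Species D, Species H}.
C6: derived state '+' in Species D, Species H, Species N, Species S, and Species Z only — synapomorphy for {Species D, Species H, Species N, Species S, Species Z}.
Most parsimonious ingroup topology: ((((Species Z,Species N),(Species D,Species H)),Species S),Species Q).
Changes per character on this tree: C1: 1; C2: 1; C3: 1; C4: 1; C5: 1; C6: 1.
Total = 6.

6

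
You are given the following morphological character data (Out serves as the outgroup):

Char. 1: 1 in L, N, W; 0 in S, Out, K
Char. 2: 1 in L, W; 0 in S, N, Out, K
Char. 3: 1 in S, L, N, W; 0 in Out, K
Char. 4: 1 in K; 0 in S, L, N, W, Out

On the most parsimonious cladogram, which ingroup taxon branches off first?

K

The outgroup has state '0' for every character, so '1' is the derived state throughout.
Char. 1: derived state '1' in L, N, and W only — synapomorphy for {L, N, W}.
Char. 2: derived state '1' in L and W only — synapomorphy for {L, W}.
Only L, N, S, and W show the derived state '1' for Char. 3, supporting them as a clade.
Char. 4: derived state '1' in K only — an autapomorphy, so it tells us nothing about relationships among taxa.
Most parsimonious ingroup topology: (K,((N,(W,L)),S)).
K is sister to the clade containing all other ingroup taxa, so it is the earliest-diverging (most basal) ingroup lineage.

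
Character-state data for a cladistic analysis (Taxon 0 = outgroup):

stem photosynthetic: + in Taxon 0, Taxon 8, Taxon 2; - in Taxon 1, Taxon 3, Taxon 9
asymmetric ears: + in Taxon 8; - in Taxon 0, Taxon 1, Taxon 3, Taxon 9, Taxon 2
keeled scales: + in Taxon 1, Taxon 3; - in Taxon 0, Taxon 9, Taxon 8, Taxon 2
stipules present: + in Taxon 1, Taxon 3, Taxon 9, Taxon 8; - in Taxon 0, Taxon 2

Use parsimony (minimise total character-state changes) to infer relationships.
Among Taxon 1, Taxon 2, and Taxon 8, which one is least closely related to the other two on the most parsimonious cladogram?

Character polarity is set by the outgroup: the derived state is whichever differs from the outgroup's state, so for stem photosynthetic the derived state is '-', and for the remaining characters it is '+'.
stem photosynthetic: derived state '-' in Taxon 1, Taxon 3, and Taxon 9 only — synapomorphy for {Taxon 1, Taxon 3, Taxon 9}.
asymmetric ears: derived state '+' in Taxon 8 only — an autapomorphy, so it tells us nothing about relationships among taxa.
Only Taxon 1 and Taxon 3 show the derived state '+' for keeled scales, supporting them as a clade.
Only Taxon 1, Taxon 3, Taxon 8, and Taxon 9 show the derived state '+' for stipules present, supporting them as a clade.
Most parsimonious ingroup topology: ((((Taxon 1,Taxon 3),Taxon 9),Taxon 8),Taxon 2).
Taxon 1 and Taxon 8 share a more recent common ancestor with each other than either does with Taxon 2, so Taxon 2 is the least closely related of the three.

Taxon 2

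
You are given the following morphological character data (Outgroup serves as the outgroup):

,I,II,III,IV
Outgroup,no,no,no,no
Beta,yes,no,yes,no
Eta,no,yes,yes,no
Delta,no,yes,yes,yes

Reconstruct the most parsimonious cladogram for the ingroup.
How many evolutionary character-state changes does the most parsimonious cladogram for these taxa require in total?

The outgroup has state 'no' for every character, so 'yes' is the derived state throughout.
I: derived state 'yes' in Beta only — an autapomorphy, so it tells us nothing about relationships among taxa.
II: derived state 'yes' in Delta and Eta only — synapomorphy for {Delta, Eta}.
All ingroup taxa share the derived state 'yes' for III; it defines the ingroup but does not resolve relationships within it.
IV (derived state 'yes') is unique to Delta (autapomorphy; uninformative for grouping).
Most parsimonious ingroup topology: (Beta,(Eta,Delta)).
Changes per character on this tree: I: 1; II: 1; III: 1; IV: 1.
Total = 4.

4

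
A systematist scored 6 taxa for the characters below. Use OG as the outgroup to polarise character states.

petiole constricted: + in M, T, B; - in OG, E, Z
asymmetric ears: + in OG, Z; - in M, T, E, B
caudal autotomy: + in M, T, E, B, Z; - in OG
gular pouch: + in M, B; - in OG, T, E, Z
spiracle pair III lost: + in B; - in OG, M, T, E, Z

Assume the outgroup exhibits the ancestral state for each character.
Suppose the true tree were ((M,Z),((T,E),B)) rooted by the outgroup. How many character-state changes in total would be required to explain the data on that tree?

Map each character onto ((M,Z),((T,E),B)) (rooted by OG) and count the minimum state changes it requires (Fitch parsimony):
petiole constricted: 3; asymmetric ears: 2; caudal autotomy: 1; gular pouch: 2; spiracle pair III lost: 1.
Total tree length = 9.

9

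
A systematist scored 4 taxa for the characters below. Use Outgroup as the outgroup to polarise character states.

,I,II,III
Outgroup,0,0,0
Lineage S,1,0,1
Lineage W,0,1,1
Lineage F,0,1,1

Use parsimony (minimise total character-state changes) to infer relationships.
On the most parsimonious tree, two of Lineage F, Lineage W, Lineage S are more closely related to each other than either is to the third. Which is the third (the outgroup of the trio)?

The outgroup has state '0' for every character, so '1' is the derived state throughout.
I (derived state '1') is unique to Lineage S (autapomorphy; uninformative for grouping).
Only Lineage F and Lineage W show the derived state '1' for II, supporting them as a clade.
All ingroup taxa share the derived state '1' for III; it defines the ingroup but does not resolve relationships within it.
Most parsimonious ingroup topology: (Lineage S,(Lineage W,Lineage F)).
Lineage W and Lineage F share a more recent common ancestor with each other than either does with Lineage S, so Lineage S is the least closely related of the three.

Lineage S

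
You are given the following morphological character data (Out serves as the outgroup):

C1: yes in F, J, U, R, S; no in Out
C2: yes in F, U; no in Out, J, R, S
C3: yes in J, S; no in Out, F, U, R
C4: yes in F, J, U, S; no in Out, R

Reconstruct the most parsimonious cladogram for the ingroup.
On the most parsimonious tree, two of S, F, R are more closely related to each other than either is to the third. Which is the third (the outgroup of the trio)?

The outgroup has state 'no' for every character, so 'yes' is the derived state throughout.
C1 (derived state 'yes') is shared by all ingroup taxa — unites the whole ingroup.
C2: derived state 'yes' in F and U only — synapomorphy for {F, U}.
Only J and S show the derived state 'yes' for C3, supporting them as a clade.
C4 (derived state 'yes') is shared by F, J, S, and U — a synapomorphy uniting that clade.
Most parsimonious ingroup topology: (((F,U),(J,S)),R).
F and S share a more recent common ancestor with each other than either does with R, so R is the least closely related of the three.

R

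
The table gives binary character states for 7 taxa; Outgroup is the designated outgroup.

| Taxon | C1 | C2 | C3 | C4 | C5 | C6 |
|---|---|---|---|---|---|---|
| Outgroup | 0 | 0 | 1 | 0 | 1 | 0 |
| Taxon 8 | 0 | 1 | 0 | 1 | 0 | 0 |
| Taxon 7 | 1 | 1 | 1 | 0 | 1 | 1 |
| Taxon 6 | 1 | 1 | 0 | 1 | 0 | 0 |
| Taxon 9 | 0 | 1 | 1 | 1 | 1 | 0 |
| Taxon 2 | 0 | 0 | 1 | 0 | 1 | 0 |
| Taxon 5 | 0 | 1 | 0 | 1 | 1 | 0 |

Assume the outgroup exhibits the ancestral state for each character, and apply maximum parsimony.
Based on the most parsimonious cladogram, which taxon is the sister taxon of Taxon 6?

Taxon 8

Character polarity is set by the outgroup: the derived state is whichever differs from the outgroup's state, so for C3, C5 the derived state is '0', and for the remaining characters it is '1'.
C1 groups Taxon 6 and Taxon 7, which is incompatible with the clades supported by the remaining characters; treating it as convergent (homoplasy) costs fewer steps than any alternative tree.
C2: derived state '1' in Taxon 5, Taxon 6, Taxon 7, Taxon 8, and Taxon 9 only — synapomorphy for {Taxon 5, Taxon 6, Taxon 7, Taxon 8, Taxon 9}.
C3: derived state '0' in Taxon 5, Taxon 6, and Taxon 8 only — synapomorphy for {Taxon 5, Taxon 6, Taxon 8}.
Only Taxon 5, Taxon 6, Taxon 8, and Taxon 9 show the derived state '1' for C4, supporting them as a clade.
Only Taxon 6 and Taxon 8 show the derived state '0' for C5, supporting them as a clade.
C6 (derived state '1') is unique to Taxon 7 (autapomorphy; uninformative for grouping).
Most parsimonious ingroup topology: (((((Taxon 8,Taxon 6),Taxon 5),Taxon 9),Taxon 7),Taxon 2).
Taxon 6 and Taxon 8 form a cherry on this tree, so they are sister taxa.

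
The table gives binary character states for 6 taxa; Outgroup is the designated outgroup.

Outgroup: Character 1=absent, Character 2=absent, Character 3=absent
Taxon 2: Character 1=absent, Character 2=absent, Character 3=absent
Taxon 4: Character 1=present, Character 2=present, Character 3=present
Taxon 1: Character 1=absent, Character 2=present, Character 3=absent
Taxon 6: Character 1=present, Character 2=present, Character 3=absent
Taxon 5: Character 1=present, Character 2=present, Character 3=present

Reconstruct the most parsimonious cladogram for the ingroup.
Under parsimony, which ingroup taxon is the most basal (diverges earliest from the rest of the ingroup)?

The outgroup has state 'absent' for every character, so 'present' is the derived state throughout.
Character 1 (derived state 'present') is shared by Taxon 4, Taxon 5, and Taxon 6 — a synapomorphy uniting that clade.
Only Taxon 1, Taxon 4, Taxon 5, and Taxon 6 show the derived state 'present' for Character 2, supporting them as a clade.
Character 3: derived state 'present' in Taxon 4 and Taxon 5 only — synapomorphy for {Taxon 4, Taxon 5}.
Most parsimonious ingroup topology: (Taxon 2,(((Taxon 4,Taxon 5),Taxon 6),Taxon 1)).
Taxon 2 is sister to the clade containing all other ingroup taxa, so it is the earliest-diverging (most basal) ingroup lineage.

Taxon 2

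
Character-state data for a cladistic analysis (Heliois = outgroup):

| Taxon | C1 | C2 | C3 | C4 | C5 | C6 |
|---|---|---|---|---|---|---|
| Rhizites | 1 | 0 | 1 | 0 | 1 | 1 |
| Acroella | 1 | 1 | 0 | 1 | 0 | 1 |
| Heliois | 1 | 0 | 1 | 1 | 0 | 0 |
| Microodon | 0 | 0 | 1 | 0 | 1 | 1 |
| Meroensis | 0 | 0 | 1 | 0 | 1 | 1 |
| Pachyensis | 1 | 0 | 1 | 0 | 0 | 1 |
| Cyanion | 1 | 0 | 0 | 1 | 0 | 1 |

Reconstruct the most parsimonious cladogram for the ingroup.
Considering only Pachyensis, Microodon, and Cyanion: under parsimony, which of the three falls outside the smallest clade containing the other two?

Character polarity is set by the outgroup: the derived state is whichever differs from the outgroup's state, so for C1, C3, C4 the derived state is '0', and for the remaining characters it is '1'.
C1: derived state '0' in Meroensis and Microodon only — synapomorphy for {Meroensis, Microodon}.
C2 (derived state '1') is unique to Acroella (autapomorphy; uninformative for grouping).
C3: derived state '0' in Acroella and Cyanion only — synapomorphy for {Acroella, Cyanion}.
Only Meroensis, Microodon, Pachyensis, and Rhizites show the derived state '0' for C4, supporting them as a clade.
C5 (derived state '1') is shared by Meroensis, Microodon, and Rhizites — a synapomorphy uniting that clade.
All ingroup taxa share the derived state '1' for C6; it defines the ingroup but does not resolve relationships within it.
Most parsimonious ingroup topology: (((Rhizites,(Microodon,Meroensis)),Pachyensis),(Cyanion,Acroella)).
Microodon and Pachyensis share a more recent common ancestor with each other than either does with Cyanion, so Cyanion is the least closely related of the three.

Cyanion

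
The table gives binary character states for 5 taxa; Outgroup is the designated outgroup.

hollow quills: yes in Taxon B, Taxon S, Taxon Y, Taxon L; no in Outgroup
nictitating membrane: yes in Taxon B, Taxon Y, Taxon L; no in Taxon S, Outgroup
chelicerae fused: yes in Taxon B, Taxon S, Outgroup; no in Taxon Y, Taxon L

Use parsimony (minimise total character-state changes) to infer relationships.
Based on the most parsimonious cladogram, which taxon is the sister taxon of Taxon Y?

Character polarity is set by the outgroup: the derived state is whichever differs from the outgroup's state, so for chelicerae fused the derived state is 'no', and for the remaining characters it is 'yes'.
All ingroup taxa share the derived state 'yes' for hollow quills; it defines the ingroup but does not resolve relationships within it.
nictitating membrane: derived state 'yes' in Taxon B, Taxon L, and Taxon Y only — synapomorphy for {Taxon B, Taxon L, Taxon Y}.
chelicerae fused: derived state 'no' in Taxon L and Taxon Y only — synapomorphy for {Taxon L, Taxon Y}.
Most parsimonious ingroup topology: (((Taxon Y,Taxon L),Taxon B),Taxon S).
Taxon Y and Taxon L form a cherry on this tree, so they are sister taxa.

Taxon L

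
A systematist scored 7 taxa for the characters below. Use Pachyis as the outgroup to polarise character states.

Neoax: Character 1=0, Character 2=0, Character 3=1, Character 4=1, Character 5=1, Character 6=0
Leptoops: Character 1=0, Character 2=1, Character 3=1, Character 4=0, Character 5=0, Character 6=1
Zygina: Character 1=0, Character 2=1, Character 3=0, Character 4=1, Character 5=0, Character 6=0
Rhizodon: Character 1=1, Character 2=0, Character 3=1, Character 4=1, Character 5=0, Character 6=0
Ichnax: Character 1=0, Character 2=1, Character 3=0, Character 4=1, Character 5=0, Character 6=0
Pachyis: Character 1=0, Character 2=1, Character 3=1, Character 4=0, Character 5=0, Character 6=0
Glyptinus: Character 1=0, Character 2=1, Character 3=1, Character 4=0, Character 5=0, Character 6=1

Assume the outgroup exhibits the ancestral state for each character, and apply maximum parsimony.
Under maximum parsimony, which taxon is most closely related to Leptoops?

Character polarity is set by the outgroup: the derived state is whichever differs from the outgroup's state, so for Character 2, Character 3 the derived state is '0', and for the remaining characters it is '1'.
Character 1: derived state '1' in Rhizodon only — an autapomorphy, so it tells us nothing about relationships among taxa.
Character 2 (derived state '0') is shared by Neoax and Rhizodon — a synapomorphy uniting that clade.
Only Ichnax and Zygina show the derived state '0' for Character 3, supporting them as a clade.
Character 4: derived state '1' in Ichnax, Neoax, Rhizodon, and Zygina only — synapomorphy for {Ichnax, Neoax, Rhizodon, Zygina}.
Character 5 (derived state '1') is unique to Neoax (autapomorphy; uninformative for grouping).
Only Glyptinus and Leptoops show the derived state '1' for Character 6, supporting them as a clade.
Most parsimonious ingroup topology: ((Glyptinus,Leptoops),((Zygina,Ichnax),(Rhizodon,Neoax))).
Leptoops and Glyptinus form a cherry on this tree, so they are sister taxa.

Glyptinus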